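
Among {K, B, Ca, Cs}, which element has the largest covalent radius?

B is in period 2, group 13; K is in period 4, group 1; Ca is in period 4, group 2; Cs is in period 6, group 1.
Across a period the added protons contract the valence shell; down a group each new principal shell makes the atom larger.
Here both period and group differ, so the two effects have to be weighed against each other.
Ca > B: relative to B, both the across-period and down-group shifts push Ca's atomic radius up.
K > Ca: both are in period 4; the period trend gives K the larger value.
Cs > K: they share group 1; the group trend gives Cs the larger value.
Tabulated atomic radius (pm): B 85, K 196, Ca 171, Cs 232.
The largest covalent radius among these belongs to Cs.

Cs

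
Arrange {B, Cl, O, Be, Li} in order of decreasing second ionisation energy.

Li, O, B, Cl, Be

Consider each +1 ion: B⁺ still has 2 valence electrons; Cl⁺ still has 6 valence electrons; O⁺ still has 5 valence electrons; Be⁺ still has 1 valence electron; Li⁺ is the bare [He] core.
Breaking into a closed-shell core is much more expensive than removing a leftover valence electron — Li has the largest IE_2 here.
Valence configurations: B⁺ [He]2s², Cl⁺ [Ne]3s²3p⁴, O⁺ [He]2s²2p³, Be⁺ [He]2s¹.
The numbers (kJ/mol): B 2427, Cl 2298, O 3388, Be 1757, Li 7298.
So the second ionization energies run Be < Cl < B < O < Li.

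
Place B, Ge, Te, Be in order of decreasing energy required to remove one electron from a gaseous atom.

Be > Te > B > Ge

IE₁ increases left→right with effective nuclear charge and decreases top→bottom as the valence shell moves farther out.
Here both period and group differ, so the two effects have to be weighed against each other.
B > Ge: period and group pull opposite ways; the down-group shift dominates (801 vs 762 kJ/mol).
Te > B: the two effects oppose for this pair; the across-period effect wins (869 vs 801 kJ/mol).
Be > Te: period and group pull opposite ways; the down-group shift dominates (900 vs 869 kJ/mol).
Note the exception: Be has a higher first ionization energy than B, contrary to the simple trend — removing B's lone 2p electron is easier than breaking Be's filled 2s².
Tabulated first ionization energy (kJ/mol): Be 900, B 801, Ge 762, Te 869.
So from highest to lowest: Be > Te > B > Ge.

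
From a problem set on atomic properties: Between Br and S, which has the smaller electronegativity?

S

S is in period 3, group 16; Br is in period 4, group 17.
EN rises left→right (higher Z_eff, smaller atoms) and falls top→bottom (larger, more shielded atoms).
A diagonal step moves right (one effect) and down (the opposite effect) at once.
Br > S: period and group pull opposite ways; the across-period shift dominates (2.96 vs 2.58).
For reference (Pauling): S 2.58, Br 2.96.
So S has the smaller electronegativity (S < Br).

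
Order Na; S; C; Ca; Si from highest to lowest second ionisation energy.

The second ionization energy removes an electron from the +1 ion. For each element: Na⁺ is the bare [Ne] core; S⁺ still has 5 valence electrons; C⁺ still has 3 valence electrons; Ca⁺ still has 1 valence electron; Si⁺ still has 3 valence electrons.
Core electrons are held far more tightly than valence electrons, so Na tops the IE_2 order.
Valence configurations: S⁺ [Ne]3s²3p³, C⁺ [He]2s²2p¹, Ca⁺ [Ar]4s¹, Si⁺ [Ne]3s²3p¹.
Tabulated IE_2 (kJ/mol): Na 4562, S 2252, C 2353, Ca 1145, Si 1577.
Hence IE_2: Ca < Si < S < C < Na.

Na > C > S > Si > Ca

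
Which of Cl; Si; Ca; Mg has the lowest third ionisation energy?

Consider each +2 ion: Cl²⁺ still has 5 valence electrons; Si²⁺ still has 2 valence electrons; Ca²⁺ is the bare [Ar] core; Mg²⁺ is the bare [Ne] core.
Breaking into a closed-shell core is much more expensive than removing a leftover valence electron — Ca and Mg have the largest IE_3 here.
Valence configurations: Cl²⁺ [Ne]3s²3p³, Si²⁺ [Ne]3s².
The numbers (kJ/mol): Cl 3822, Si 3232, Ca 4912, Mg 7733.
Overall IE_3 order: Si < Cl < Ca < Mg.

Si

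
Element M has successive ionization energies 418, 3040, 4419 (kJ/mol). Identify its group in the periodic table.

Group 1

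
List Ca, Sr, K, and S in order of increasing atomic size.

S is in period 3, group 16; K is in period 4, group 1; Ca is in period 4, group 2; Sr is in period 5, group 2.
Moving right in a period, electrons are added to the same shell under a stronger nuclear pull, so atoms get smaller; moving down, a new shell is opened and atoms get larger.
Neither a single period nor a single group — weigh both effects.
Ca > S: both effects reinforce here, so Ca is clearly the larger of the two.
Sr > Ca: they share group 2; the group trend gives Sr the larger value.
K > Sr: period and group pull opposite ways; the across-period shift dominates (196 vs 185 pm).
Tabulated atomic radius (pm): S 103, K 196, Ca 171, Sr 185.
So from smallest to largest: S < Ca < Sr < K.

S, Ca, Sr, K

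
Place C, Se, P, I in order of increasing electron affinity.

Atoms with high Z_eff and room in the valence shell (especially the halogens) have the most exothermic electron affinities.
A diagonal step moves right (one effect) and down (the opposite effect) at once.
C > P: period and group pull opposite ways; the down-group shift dominates (122 vs 72 kJ/mol).
Se > C: the two effects oppose for this pair; the across-period effect wins (195 vs 122 kJ/mol).
I > Se: period and group pull opposite ways; the across-period shift dominates (295 vs 195 kJ/mol).
Approximate values (kJ/mol): C 122, P 72, Se 195, I 295.
So from lowest to highest: P < C < Se < I.

P < C < Se < I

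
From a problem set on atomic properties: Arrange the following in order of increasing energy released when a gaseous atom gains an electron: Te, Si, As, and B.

B < As < Si < Te

Adding an electron releases more energy for atoms nearer the top right (short of the noble gases).
A diagonal step moves right (one effect) and down (the opposite effect) at once.
As > B: the two effects oppose for this pair; the across-period effect wins (78 vs 27 kJ/mol).
Si > As: the two effects oppose for this pair; the down-group effect wins (134 vs 78 kJ/mol).
Te > Si: the two effects oppose for this pair; the across-period effect wins (190 vs 134 kJ/mol).
Approximate values (kJ/mol): B 27, Si 134, As 78, Te 190.
So from lowest to highest: B < As < Si < Te.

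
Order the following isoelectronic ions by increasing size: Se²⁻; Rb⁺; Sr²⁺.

Sr²⁺ < Rb⁺ < Se²⁻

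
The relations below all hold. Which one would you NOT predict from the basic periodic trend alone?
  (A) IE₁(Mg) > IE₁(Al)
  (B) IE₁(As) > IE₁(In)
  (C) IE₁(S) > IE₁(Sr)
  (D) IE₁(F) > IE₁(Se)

(A)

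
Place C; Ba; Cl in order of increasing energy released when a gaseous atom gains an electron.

Atoms with high Z_eff and room in the valence shell (especially the halogens) have the most exothermic electron affinities.
Here both period and group differ, so the two effects have to be weighed against each other.
C > Ba: relative to Ba, both the across-period and down-group shifts push C's electron affinity up.
Cl > C: period and group pull opposite ways; the across-period shift dominates (349 vs 122 kJ/mol).
Tabulated electron affinity (kJ/mol): C 122, Cl 349, Ba 14.
So from lowest to highest: Ba < C < Cl.

Ba < C < Cl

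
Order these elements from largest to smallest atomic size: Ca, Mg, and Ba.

Radius decreases left→right (rising Z_eff, same n) and increases top→bottom (higher n).
All are in group 2, so atomic radius increases down the group.
So from largest to smallest: Ba > Ca > Mg.

Ba, Ca, Mg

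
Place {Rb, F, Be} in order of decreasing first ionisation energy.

Be is in period 2, group 2; F is in period 2, group 17; Rb is in period 5, group 1.
First ionization energy rises across a period (greater Z_eff holds electrons more tightly) and falls down a group (valence electrons are farther from the nucleus).
Neither a single period nor a single group — weigh both effects.
Be > Rb: relative to Rb, both the across-period and down-group shifts push Be's first ionization energy up.
F > Be: both are in period 2; the period trend gives F the larger value.
Tabulated first ionization energy (kJ/mol): Be 900, F 1681, Rb 403.
So from highest to lowest: F > Be > Rb.

F, Be, Rb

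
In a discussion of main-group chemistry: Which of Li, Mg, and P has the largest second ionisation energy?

Li

The second ionization energy removes an electron from the +1 ion. For each element: Li⁺ is the bare [He] core; Mg⁺ still has 1 valence electron; P⁺ still has 4 valence electrons.
Pulling an electron out of a noble-gas core costs far more than removing a remaining valence electron, so Li sits at the high end of IE_2.
Valence configurations: Mg⁺ [Ne]3s¹, P⁺ [Ne]3s²3p².
The numbers (kJ/mol): Li 7298, Mg 1451, P 1907.
Overall IE_2 order: Mg < P < Li.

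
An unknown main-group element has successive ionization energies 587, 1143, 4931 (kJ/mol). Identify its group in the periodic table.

Group 2

Look for the largest jump between consecutive ionization energies: IE3/IE2 ≈ 4.3, far larger than any earlier ratio.
That jump marks the point where a core electron is being removed. So the atom has 2 valence electrons.
A main-group element with 2 valence electrons is in group 2.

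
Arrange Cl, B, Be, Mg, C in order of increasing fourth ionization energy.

Cl < C < Mg < Be < B

The fourth ionization energy removes an electron from the +3 ion. For each element: Cl³⁺ still has 4 valence electrons; B³⁺ is the bare [He] core; Be³⁺ is already 1 electron into the core; Mg³⁺ is already 1 electron into the core; C³⁺ still has 1 valence electron.
Pulling an electron out of a noble-gas core costs far more than removing a remaining valence electron, so Mg, Be and B sit at the high end of IE_4.
Valence configurations: Cl³⁺ [Ne]3s²3p², C³⁺ [He]2s¹.
Tabulated IE_4 (kJ/mol): Cl 5159, B 25026, Be 21007, Mg 10543, C 6223.
Hence IE_4: Cl < C < Mg < Be < B.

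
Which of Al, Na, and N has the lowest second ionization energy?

Al

The second ionization energy removes an electron from the +1 ion. For each element: Al⁺ still has 2 valence electrons; Na⁺ is the bare [Ne] core; N⁺ still has 4 valence electrons.
Pulling an electron out of a noble-gas core costs far more than removing a remaining valence electron, so Na sits at the high end of IE_2.
Valence configurations: Al⁺ [Ne]3s², N⁺ [He]2s²2p².
Approximate IE_2 values (kJ/mol): Al 1817, Na 4562, N 2856.
Putting it together, IE_2: Al < N < Na.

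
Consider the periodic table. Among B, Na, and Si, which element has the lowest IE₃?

Si

After 2 electrons have been removed, what remains? B²⁺ still has 1 valence electron; Na²⁺ is already 1 electron into the core; Si²⁺ still has 2 valence electrons.
Pulling an electron out of a noble-gas core costs far more than removing a remaining valence electron, so Na sits at the high end of IE_3.
Valence configurations: B²⁺ [He]2s¹, Si²⁺ [Ne]3s².
The numbers (kJ/mol): B 3660, Na 6910, Si 3232.
Hence IE_3: Si < B < Na.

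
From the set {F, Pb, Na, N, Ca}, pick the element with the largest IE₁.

F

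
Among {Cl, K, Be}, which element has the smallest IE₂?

Consider each +1 ion: Cl⁺ still has 6 valence electrons; K⁺ is the bare [Ar] core; Be⁺ still has 1 valence electron.
Core electrons are held far more tightly than valence electrons, so K tops the IE_2 order.
Valence configurations: Cl⁺ [Ne]3s²3p⁴, Be⁺ [He]2s¹.
The numbers (kJ/mol): Cl 2298, K 3052, Be 1757.
Hence IE_2: Be < Cl < K.

Be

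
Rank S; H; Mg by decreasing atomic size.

H is in period 1, group 1; Mg is in period 3, group 2; S is in period 3, group 16.
Across a period the added protons contract the valence shell; down a group each new principal shell makes the atom larger.
Neither a single period nor a single group — weigh both effects.
S > H: the two effects oppose for this pair; the down-group effect wins (103 vs 32 pm).
Mg > S: Mg lies to the left of S in period 3, so the across-period effect alone puts Mg larger.
Approximate values (pm): H 32, Mg 139, S 103.
So from largest to smallest: Mg > S > H.

Mg, S, H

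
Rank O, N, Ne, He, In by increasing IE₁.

He is in period 1, group 18; N is in period 2, group 15; O is in period 2, group 16; Ne is in period 2, group 18; In is in period 5, group 13.
First ionization energy rises across a period (greater Z_eff holds electrons more tightly) and falls down a group (valence electrons are farther from the nucleus).
These span different periods and groups, so the two trends combine.
O > In: both effects reinforce here, so O is clearly the higher of the two.
N > O: this pair runs against the simple trend — see the exception note.
Ne > N: Ne lies to the right of N in period 2, so the across-period effect alone puts Ne higher.
He > Ne: He sits above Ne in group 18, so the down-group effect alone puts He higher.
Note the exception: N has a higher first ionization energy than O, contrary to the simple trend — pairing an electron in O's 2p⁴ costs repulsion energy, so O ionizes more easily than half-filled N (2p³).
Tabulated first ionization energy (kJ/mol): He 2372, N 1402, O 1314, Ne 2081, In 558.
So from lowest to highest: In < O < N < Ne < He.

In < O < N < Ne < He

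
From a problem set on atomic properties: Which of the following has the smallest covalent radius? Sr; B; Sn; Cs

Across a period the added protons contract the valence shell; down a group each new principal shell makes the atom larger.
Here both period and group differ, so the two effects have to be weighed against each other.
Sn > B: the two effects oppose for this pair; the down-group effect wins (140 vs 85 pm).
Sr > Sn: Sr lies to the left of Sn in period 5, so the across-period effect alone puts Sr larger.
Cs > Sr: relative to Sr, both the across-period and down-group shifts push Cs's atomic radius up.
For reference (pm): B 85, Sr 185, Sn 140, Cs 232.
The smallest covalent radius among these belongs to B.

B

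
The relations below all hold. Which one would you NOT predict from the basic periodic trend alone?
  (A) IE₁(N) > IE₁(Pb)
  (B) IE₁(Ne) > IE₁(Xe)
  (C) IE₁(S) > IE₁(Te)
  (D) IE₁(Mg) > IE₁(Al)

The general trend: IE₁ increases across a period and decreases down a group.
(A) N (period 2, group 15) vs Pb (period 6, group 14): the stated order agrees with the simple trend.
(B) Ne (period 2, group 18) vs Xe (period 5, group 18): the stated order agrees with the simple trend.
(C) S (period 3, group 16) vs Te (period 5, group 16): the stated order agrees with the simple trend.
(D) Mg (period 3, group 2) vs Al (period 3, group 13): the stated order contradicts the simple trend.
The exception is (D): Al's single 3p electron is easier to remove than one from Mg's filled 3s².

(D)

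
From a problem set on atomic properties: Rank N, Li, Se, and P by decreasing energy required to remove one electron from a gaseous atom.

N, P, Se, Li

Li is in period 2, group 1; N is in period 2, group 15; P is in period 3, group 15; Se is in period 4, group 16.
IE₁ increases left→right with effective nuclear charge and decreases top→bottom as the valence shell moves farther out.
Neither a single period nor a single group — weigh both effects.
Se > Li: the two effects oppose for this pair; the across-period effect wins (941 vs 520 kJ/mol).
P > Se: the two effects oppose for this pair; the down-group effect wins (1012 vs 941 kJ/mol).
N > P: N sits above P in group 15, so the down-group effect alone puts N higher.
For reference (kJ/mol): Li 520, N 1402, P 1012, Se 941.
So from highest to lowest: N > P > Se > Li.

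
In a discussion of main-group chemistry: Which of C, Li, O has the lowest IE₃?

C

Consider each +2 ion: C²⁺ still has 2 valence electrons; Li²⁺ is already 1 electron into the core; O²⁺ still has 4 valence electrons.
Pulling an electron out of a noble-gas core costs far more than removing a remaining valence electron, so Li sits at the high end of IE_3.
Valence configurations: C²⁺ [He]2s², O²⁺ [He]2s²2p².
Approximate IE_3 values (kJ/mol): C 4620, Li 11815, O 5300.
Putting it together, IE_3: C < O < Li.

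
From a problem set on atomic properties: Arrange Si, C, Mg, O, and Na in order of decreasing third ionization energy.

IE_3 is the cost of taking one more electron from the +2 cation: Si²⁺ still has 2 valence electrons; C²⁺ still has 2 valence electrons; Mg²⁺ is the bare [Ne] core; O²⁺ still has 4 valence electrons; Na²⁺ is already 1 electron into the core.
Breaking into a closed-shell core is much more expensive than removing a leftover valence electron — Na and Mg have the largest IE_3 here.
Valence configurations: Si²⁺ [Ne]3s², C²⁺ [He]2s², O²⁺ [He]2s²2p².
Tabulated IE_3 (kJ/mol): Si 3232, C 4620, Mg 7733, O 5300, Na 6910.
So the third ionization energies run Si < C < O < Na < Mg.

Mg > Na > O > C > Si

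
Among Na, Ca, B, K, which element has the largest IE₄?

B

IE_4 is the cost of taking one more electron from the +3 cation: Na³⁺ is already 2 electrons into the core; Ca³⁺ is already 1 electron into the core; B³⁺ is the bare [He] core; K³⁺ is already 2 electrons into the core.
All of these are removing an electron from a noble-gas core or deeper; the smaller core (lower principal quantum number) is held far more tightly, and within a period the higher nuclear charge binds the same core more tightly.
The numbers (kJ/mol): Na 9543, Ca 6491, B 25026, K 5877.
So the fourth ionization energies run K < Ca < Na < B.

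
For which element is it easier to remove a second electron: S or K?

Consider each +1 ion: S⁺ still has 5 valence electrons; K⁺ is the bare [Ar] core.
Pulling an electron out of a noble-gas core costs far more than removing a remaining valence electron, so K sits at the high end of IE_2.
Tabulated IE_2 (kJ/mol): S 2252, K 3052.
So the second ionization energies run S < K.

S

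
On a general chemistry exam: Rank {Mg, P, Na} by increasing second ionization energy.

Mg < P < Na

The second ionization energy removes an electron from the +1 ion. For each element: Mg⁺ still has 1 valence electron; P⁺ still has 4 valence electrons; Na⁺ is the bare [Ne] core.
Core electrons are held far more tightly than valence electrons, so Na tops the IE_2 order.
Valence configurations: Mg⁺ [Ne]3s¹, P⁺ [Ne]3s²3p².
The numbers (kJ/mol): Mg 1451, P 1907, Na 4562.
Hence IE_2: Mg < P < Na.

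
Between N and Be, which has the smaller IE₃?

Consider each +2 ion: N²⁺ still has 3 valence electrons; Be²⁺ is the bare [He] core.
Core electrons are held far more tightly than valence electrons, so Be tops the IE_3 order.
Approximate IE_3 values (kJ/mol): N 4578, Be 14849.
So the third ionization energies run N < Be.

N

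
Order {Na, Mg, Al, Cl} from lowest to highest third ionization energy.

Consider each +2 ion: Na²⁺ is already 1 electron into the core; Mg²⁺ is the bare [Ne] core; Al²⁺ still has 1 valence electron; Cl²⁺ still has 5 valence electrons.
Core electrons are held far more tightly than valence electrons, so Na and Mg top the IE_3 order.
Valence configurations: Al²⁺ [Ne]3s¹, Cl²⁺ [Ne]3s²3p³.
Tabulated IE_3 (kJ/mol): Na 6910, Mg 7733, Al 2745, Cl 3822.
Overall IE_3 order: Al < Cl < Na < Mg.

Al < Cl < Na < Mg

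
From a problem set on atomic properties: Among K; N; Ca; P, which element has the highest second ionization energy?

IE_2 is the cost of taking one more electron from the +1 cation: K⁺ is the bare [Ar] core; N⁺ still has 4 valence electrons; Ca⁺ still has 1 valence electron; P⁺ still has 4 valence electrons.
Pulling an electron out of a noble-gas core costs far more than removing a remaining valence electron, so K sits at the high end of IE_2.
Valence configurations: N⁺ [He]2s²2p², Ca⁺ [Ar]4s¹, P⁺ [Ne]3s²3p².
The numbers (kJ/mol): K 3052, N 2856, Ca 1145, P 1907.
Overall IE_2 order: Ca < P < N < K.

K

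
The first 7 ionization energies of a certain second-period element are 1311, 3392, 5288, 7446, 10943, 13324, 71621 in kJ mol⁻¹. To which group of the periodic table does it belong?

Group 16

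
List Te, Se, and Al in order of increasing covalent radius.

Se, Al, Te

Al is in period 3, group 13; Se is in period 4, group 16; Te is in period 5, group 16.
Moving right in a period, electrons are added to the same shell under a stronger nuclear pull, so atoms get smaller; moving down, a new shell is opened and atoms get larger.
These span different periods and groups, so the two trends combine.
Al > Se: the two effects oppose for this pair; the across-period effect wins (126 vs 116 pm).
Te > Al: the two effects oppose for this pair; the down-group effect wins (136 vs 126 pm).
For reference (pm): Al 126, Se 116, Te 136.
So from smallest to largest: Se < Al < Te.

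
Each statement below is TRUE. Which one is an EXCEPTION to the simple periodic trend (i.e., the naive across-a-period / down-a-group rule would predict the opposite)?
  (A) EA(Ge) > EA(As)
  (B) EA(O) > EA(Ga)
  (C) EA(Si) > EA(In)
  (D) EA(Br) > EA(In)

(A)

The general trend: electron affinity increases across a period and decreases down a group.
(A) Ge (period 4, group 14) vs As (period 4, group 15): the stated order contradicts the simple trend.
(B) O (period 2, group 16) vs Ga (period 4, group 13): the stated order agrees with the simple trend.
(C) Si (period 3, group 14) vs In (period 5, group 13): the stated order agrees with the simple trend.
(D) Br (period 4, group 17) vs In (period 5, group 13): the stated order agrees with the simple trend.
The exception is (A): adding an electron to As's half-filled 4p³ is unfavourable, so Ge (4p²) has the more exothermic EA.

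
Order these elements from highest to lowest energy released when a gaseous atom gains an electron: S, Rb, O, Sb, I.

O is in period 2, group 16; S is in period 3, group 16; Rb is in period 5, group 1; Sb is in period 5, group 15; I is in period 5, group 17.
Atoms with high Z_eff and room in the valence shell (especially the halogens) have the most exothermic electron affinities.
Here both period and group differ, so the two effects have to be weighed against each other.
Sb > Rb: Sb lies to the right of Rb in period 5, so the across-period effect alone puts Sb higher.
O > Sb: both effects reinforce here, so O is clearly the higher of the two.
S > O: this pair runs against the simple trend — see the exception note.
I > S: period and group pull opposite ways; the across-period shift dominates (295 vs 200 kJ/mol).
Note the exception: S has a higher electron affinity than O, contrary to the simple trend — the compact 2p subshell of O repels the added electron more than S's larger 3p does.
For reference (kJ/mol): O 141, S 200, Rb 47, Sb 103, I 295.
So from highest to lowest: I > S > O > Sb > Rb.

I > S > O > Sb > Rb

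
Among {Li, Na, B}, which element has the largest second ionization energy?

Li

Consider each +1 ion: Li⁺ is the bare [He] core; Na⁺ is the bare [Ne] core; B⁺ still has 2 valence electrons.
Core electrons are held far more tightly than valence electrons, so Na and Li top the IE_2 order.
The numbers (kJ/mol): Li 7298, Na 4562, B 2427.
Putting it together, IE_2: B < Na < Li.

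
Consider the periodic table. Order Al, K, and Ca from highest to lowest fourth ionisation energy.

Al > Ca > K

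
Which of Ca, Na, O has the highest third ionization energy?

Na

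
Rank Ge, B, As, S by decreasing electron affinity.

S, Ge, As, B

B is in period 2, group 13; S is in period 3, group 16; Ge is in period 4, group 14; As is in period 4, group 15.
Atoms with high Z_eff and room in the valence shell (especially the halogens) have the most exothermic electron affinities.
These span different periods and groups, so the two trends combine.
As > B: the two effects oppose for this pair; the across-period effect wins (78 vs 27 kJ/mol).
Ge > As: this pair runs against the simple trend — see the exception note.
S > Ge: both effects reinforce here, so S is clearly the higher of the two.
Note the exception: Ge has a higher electron affinity than As, contrary to the simple trend — adding an electron to As's half-filled 4p³ is unfavourable, so Ge (4p²) has the more exothermic EA.
For reference (kJ/mol): B 27, S 200, Ge 119, As 78.
So from highest to lowest: S > Ge > As > B.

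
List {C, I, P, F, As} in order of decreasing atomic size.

Atomic radius shrinks across a period as nuclear charge pulls the same shell inward, and grows down a group as new shells are added.
Here both period and group differ, so the two effects have to be weighed against each other.
C > F: C lies to the left of F in period 2, so the across-period effect alone puts C larger.
P > C: period and group pull opposite ways; the down-group shift dominates (111 vs 75 pm).
As > P: As sits below P in group 15, so the down-group effect alone puts As larger.
I > As: period and group pull opposite ways; the down-group shift dominates (133 vs 121 pm).
Approximate values (pm): C 75, F 64, P 111, As 121, I 133.
So from largest to smallest: I > As > P > C > F.

I, As, P, C, F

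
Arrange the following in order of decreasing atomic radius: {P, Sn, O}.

Sn > P > O

O is in period 2, group 16; P is in period 3, group 15; Sn is in period 5, group 14.
Across a period the added protons contract the valence shell; down a group each new principal shell makes the atom larger.
These span different periods and groups, so the two trends combine.
P > O: both effects reinforce here, so P is clearly the larger of the two.
Sn > P: both effects reinforce here, so Sn is clearly the larger of the two.
Tabulated atomic radius (pm): O 63, P 111, Sn 140.
So from largest to smallest: Sn > P > O.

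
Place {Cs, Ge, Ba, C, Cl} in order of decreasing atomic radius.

Cs > Ba > Ge > Cl > C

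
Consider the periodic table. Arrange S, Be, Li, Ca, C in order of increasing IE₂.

Ca, Be, S, C, Li

After 1 electron has been removed, what remains? S⁺ still has 5 valence electrons; Be⁺ still has 1 valence electron; Li⁺ is the bare [He] core; Ca⁺ still has 1 valence electron; C⁺ still has 3 valence electrons.
Core electrons are held far more tightly than valence electrons, so Li tops the IE_2 order.
Valence configurations: S⁺ [Ne]3s²3p³, Be⁺ [He]2s¹, Ca⁺ [Ar]4s¹, C⁺ [He]2s²2p¹.
Tabulated IE_2 (kJ/mol): S 2252, Be 1757, Li 7298, Ca 1145, C 2353.
Putting it together, IE_2: Ca < Be < S < C < Li.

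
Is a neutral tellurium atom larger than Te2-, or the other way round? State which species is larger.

Te2-

Forming Te2- adds 2 electrons to Te. More electron–electron repulsion in the same shell, with unchanged nuclear charge, lets the cloud expand.
An anion is larger than its parent atom: Te2- > Te.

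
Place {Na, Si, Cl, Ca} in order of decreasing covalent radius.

Ca > Na > Si > Cl

Na is in period 3, group 1; Si is in period 3, group 14; Cl is in period 3, group 17; Ca is in period 4, group 2.
Moving right in a period, electrons are added to the same shell under a stronger nuclear pull, so atoms get smaller; moving down, a new shell is opened and atoms get larger.
Here both period and group differ, so the two effects have to be weighed against each other.
Si > Cl: Si lies to the left of Cl in period 3, so the across-period effect alone puts Si larger.
Na > Si: Na lies to the left of Si in period 3, so the across-period effect alone puts Na larger.
Ca > Na: period and group pull opposite ways; the down-group shift dominates (171 vs 155 pm).
Tabulated atomic radius (pm): Na 155, Si 116, Cl 99, Ca 171.
So from largest to smallest: Ca > Na > Si > Cl.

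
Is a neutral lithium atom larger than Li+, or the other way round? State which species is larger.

Li

Forming Li+ removes 1 electron from Li. Fewer electrons for the same nuclear charge means less shielding and a higher Z_eff on the remaining electrons, and for main-group metals the entire outer shell is lost.
A cation is smaller than its parent atom: Li+ < Li.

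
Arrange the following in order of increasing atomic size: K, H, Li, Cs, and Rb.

H < Li < K < Rb < Cs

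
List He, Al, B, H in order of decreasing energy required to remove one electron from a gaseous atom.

He > H > B > Al

H is in period 1, group 1; He is in period 1, group 18; B is in period 2, group 13; Al is in period 3, group 13.
Across a period the outer electron is held more tightly (higher IE₁); down a group it sits in a higher shell, more shielded, and comes off more easily.
Here both period and group differ, so the two effects have to be weighed against each other.
B > Al: B sits above Al in group 13, so the down-group effect alone puts B higher.
H > B: period and group pull opposite ways; the down-group shift dominates (1312 vs 801 kJ/mol).
He > H: both are in period 1; the period trend gives He the larger value.
Approximate values (kJ/mol): H 1312, He 2372, B 801, Al 578.
So from highest to lowest: He > H > B > Al.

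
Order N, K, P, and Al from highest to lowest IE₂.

K > N > P > Al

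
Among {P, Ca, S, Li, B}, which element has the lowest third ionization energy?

Consider each +2 ion: P²⁺ still has 3 valence electrons; Ca²⁺ is the bare [Ar] core; S²⁺ still has 4 valence electrons; Li²⁺ is already 1 electron into the core; B²⁺ still has 1 valence electron.
Core electrons are held far more tightly than valence electrons, so Ca and Li top the IE_3 order.
Valence configurations: P²⁺ [Ne]3s²3p¹, S²⁺ [Ne]3s²3p², B²⁺ [He]2s¹.
Tabulated IE_3 (kJ/mol): P 2914, Ca 4912, S 3357, Li 11815, B 3660.
Hence IE_3: P < S < B < Ca < Li.

P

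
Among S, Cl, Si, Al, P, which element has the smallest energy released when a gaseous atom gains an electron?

Al is in period 3, group 13; Si is in period 3, group 14; P is in period 3, group 15; S is in period 3, group 16; Cl is in period 3, group 17.
Electron affinity generally becomes more exothermic across a period toward the halogens and less exothermic down a group.
All lie in period 3; the across-period trend (electron affinity increases left to right) applies, with the exception below.
Note the exception: Si has a higher electron affinity than P, contrary to the simple trend — adding an electron to P's half-filled 3p³ is unfavourable, so Si (3p²) has the more exothermic EA.
Approximate values (kJ/mol): Al 42, Si 134, P 72, S 200, Cl 349.
The smallest energy released when a gaseous atom gains an electron among these belongs to Al.

Al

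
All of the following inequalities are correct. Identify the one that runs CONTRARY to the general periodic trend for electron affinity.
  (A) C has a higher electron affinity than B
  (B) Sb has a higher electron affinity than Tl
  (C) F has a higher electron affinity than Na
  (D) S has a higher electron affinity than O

(D)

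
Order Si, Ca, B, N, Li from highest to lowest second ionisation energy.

After 1 electron has been removed, what remains? Si⁺ still has 3 valence electrons; Ca⁺ still has 1 valence electron; B⁺ still has 2 valence electrons; N⁺ still has 4 valence electrons; Li⁺ is the bare [He] core.
Pulling an electron out of a noble-gas core costs far more than removing a remaining valence electron, so Li sits at the high end of IE_2.
Valence configurations: Si⁺ [Ne]3s²3p¹, Ca⁺ [Ar]4s¹, B⁺ [He]2s², N⁺ [He]2s²2p².
Tabulated IE_2 (kJ/mol): Si 1577, Ca 1145, B 2427, N 2856, Li 7298.
Hence IE_2: Ca < Si < B < N < Li.

Li, N, B, Si, Ca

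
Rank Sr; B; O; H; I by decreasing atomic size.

H is in period 1, group 1; B is in period 2, group 13; O is in period 2, group 16; Sr is in period 5, group 2; I is in period 5, group 17.
Radius decreases left→right (rising Z_eff, same n) and increases top→bottom (higher n).
Neither a single period nor a single group — weigh both effects.
O > H: period and group pull opposite ways; the down-group shift dominates (63 vs 32 pm).
B > O: both are in period 2; the period trend gives B the larger value.
I > B: the two effects oppose for this pair; the down-group effect wins (133 vs 85 pm).
Sr > I: Sr lies to the left of I in period 5, so the across-period effect alone puts Sr larger.
Approximate values (pm): H 32, B 85, O 63, Sr 185, I 133.
So from largest to smallest: Sr > I > B > O > H.

Sr > I > B > O > H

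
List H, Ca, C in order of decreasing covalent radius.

Ca > C > H

H is in period 1, group 1; C is in period 2, group 14; Ca is in period 4, group 2.
Atomic radius shrinks across a period as nuclear charge pulls the same shell inward, and grows down a group as new shells are added.
Neither a single period nor a single group — weigh both effects.
C > H: period and group pull opposite ways; the down-group shift dominates (75 vs 32 pm).
Ca > C: relative to C, both the across-period and down-group shifts push Ca's atomic radius up.
Approximate values (pm): H 32, C 75, Ca 171.
So from largest to smallest: Ca > C > H.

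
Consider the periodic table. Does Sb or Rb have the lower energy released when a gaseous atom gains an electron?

Rb

EA tends to increase across a period and decrease down a group, though the pattern is less regular than for IE or radius.
All lie in period 5, so electron affinity increases left to right.
So Rb has the lower energy released when a gaseous atom gains an electron (Rb < Sb).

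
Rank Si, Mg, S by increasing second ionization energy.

After 1 electron has been removed, what remains? Si⁺ still has 3 valence electrons; Mg⁺ still has 1 valence electron; S⁺ still has 5 valence electrons.
All are still removing valence electrons, so compare the +1 ions as you would atoms: IE_2 generally rises across a period (higher Z_eff) and falls down a group (larger shell), subject to the usual subshell exceptions.
Valence configurations: Si⁺ [Ne]3s²3p¹, Mg⁺ [Ne]3s¹, S⁺ [Ne]3s²3p³.
The numbers (kJ/mol): Si 1577, Mg 1451, S 2252.
Hence IE_2: Mg < Si < S.

Mg < Si < S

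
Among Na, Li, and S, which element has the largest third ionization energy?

Li

Consider each +2 ion: Na²⁺ is already 1 electron into the core; Li²⁺ is already 1 electron into the core; S²⁺ still has 4 valence electrons.
Pulling an electron out of a noble-gas core costs far more than removing a remaining valence electron, so Na and Li sit at the high end of IE_3.
The numbers (kJ/mol): Na 6910, Li 11815, S 3357.
So the third ionization energies run S < Na < Li.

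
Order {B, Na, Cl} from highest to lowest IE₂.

Na, B, Cl

Consider each +1 ion: B⁺ still has 2 valence electrons; Na⁺ is the bare [Ne] core; Cl⁺ still has 6 valence electrons.
Breaking into a closed-shell core is much more expensive than removing a leftover valence electron — Na has the largest IE_2 here.
Valence configurations: B⁺ [He]2s², Cl⁺ [Ne]3s²3p⁴.
Approximate IE_2 values (kJ/mol): B 2427, Na 4562, Cl 2298.
So the second ionization energies run Cl < B < Na.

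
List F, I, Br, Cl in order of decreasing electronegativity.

F > Cl > Br > I

F is in period 2, group 17; Cl is in period 3, group 17; Br is in period 4, group 17; I is in period 5, group 17.
Electronegativity increases across a period and decreases down a group, tracking effective nuclear charge and atomic size.
All are in group 17, so electronegativity increases up the group.
So from highest to lowest: F > Cl > Br > I.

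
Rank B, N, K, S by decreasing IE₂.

IE_2 is the cost of taking one more electron from the +1 cation: B⁺ still has 2 valence electrons; N⁺ still has 4 valence electrons; K⁺ is the bare [Ar] core; S⁺ still has 5 valence electrons.
Core electrons are held far more tightly than valence electrons, so K tops the IE_2 order.
Valence configurations: B⁺ [He]2s², N⁺ [He]2s²2p², S⁺ [Ne]3s²3p³.
Tabulated IE_2 (kJ/mol): B 2427, N 2856, K 3052, S 2252.
Hence IE_2: S < B < N < K.

K > N > B > S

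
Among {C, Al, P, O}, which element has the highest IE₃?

The third ionization energy removes an electron from the +2 ion. For each element: C²⁺ still has 2 valence electrons; Al²⁺ still has 1 valence electron; P²⁺ still has 3 valence electrons; O²⁺ still has 4 valence electrons.
All are still removing valence electrons, so compare the +2 ions as you would atoms: IE_3 generally rises across a period (higher Z_eff) and falls down a group (larger shell), subject to the usual subshell exceptions.
Valence configurations: C²⁺ [He]2s², Al²⁺ [Ne]3s¹, P²⁺ [Ne]3s²3p¹, O²⁺ [He]2s²2p².
Tabulated IE_3 (kJ/mol): C 4620, Al 2745, P 2914, O 5300.
So the third ionization energies run Al < P < C < O.

O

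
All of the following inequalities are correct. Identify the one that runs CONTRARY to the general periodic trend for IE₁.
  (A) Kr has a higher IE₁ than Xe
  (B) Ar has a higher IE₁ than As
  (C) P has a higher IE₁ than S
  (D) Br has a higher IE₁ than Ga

The general trend: IE₁ increases across a period and decreases down a group.
(A) Kr (period 4, group 18) vs Xe (period 5, group 18): the stated order agrees with the simple trend.
(B) Ar (period 3, group 18) vs As (period 4, group 15): the stated order agrees with the simple trend.
(C) P (period 3, group 15) vs S (period 3, group 16): the stated order contradicts the simple trend.
(D) Br (period 4, group 17) vs Ga (period 4, group 13): the stated order agrees with the simple trend.
The exception is (C): S (3p⁴) ionizes more easily than half-filled P (3p³) because the paired 3p electron in S is pushed out by e⁻–e⁻ repulsion.

(C)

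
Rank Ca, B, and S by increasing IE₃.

S, B, Ca

The third ionization energy removes an electron from the +2 ion. For each element: Ca²⁺ is the bare [Ar] core; B²⁺ still has 1 valence electron; S²⁺ still has 4 valence electrons.
Pulling an electron out of a noble-gas core costs far more than removing a remaining valence electron, so Ca sits at the high end of IE_3.
Valence configurations: B²⁺ [He]2s¹, S²⁺ [Ne]3s²3p².
Approximate IE_3 values (kJ/mol): Ca 4912, B 3660, S 3357.
Hence IE_3: S < B < Ca.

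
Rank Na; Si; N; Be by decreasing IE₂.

After 1 electron has been removed, what remains? Na⁺ is the bare [Ne] core; Si⁺ still has 3 valence electrons; N⁺ still has 4 valence electrons; Be⁺ still has 1 valence electron.
Pulling an electron out of a noble-gas core costs far more than removing a remaining valence electron, so Na sits at the high end of IE_2.
Valence configurations: Si⁺ [Ne]3s²3p¹, N⁺ [He]2s²2p², Be⁺ [He]2s¹.
Approximate IE_2 values (kJ/mol): Na 4562, Si 1577, N 2856, Be 1757.
Overall IE_2 order: Si < Be < N < Na.

Na, N, Be, Si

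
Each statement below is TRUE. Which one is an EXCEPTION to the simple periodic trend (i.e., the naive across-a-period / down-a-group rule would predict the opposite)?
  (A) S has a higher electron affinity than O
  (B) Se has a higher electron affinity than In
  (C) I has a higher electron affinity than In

(A)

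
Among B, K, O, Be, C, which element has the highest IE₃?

IE_3 is the cost of taking one more electron from the +2 cation: B²⁺ still has 1 valence electron; K²⁺ is already 1 electron into the core; O²⁺ still has 4 valence electrons; Be²⁺ is the bare [He] core; C²⁺ still has 2 valence electrons.
Usually core removal costs more than valence removal, but here the competition is close: a tightly held n=2 valence electron can cost more to remove than an n=3 core electron, so the actual values have to decide it.
Valence configurations: B²⁺ [He]2s¹, O²⁺ [He]2s²2p², C²⁺ [He]2s².
Tabulated IE_3 (kJ/mol): B 3660, K 4420, O 5300, Be 14849, C 4620.
Putting it together, IE_3: B < K < C < O < Be.

Be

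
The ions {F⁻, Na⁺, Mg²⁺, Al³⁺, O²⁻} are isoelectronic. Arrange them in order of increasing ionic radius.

Al³⁺, Mg²⁺, Na⁺, F⁻, O²⁻

All of these have 10 electrons, so size is governed by nuclear charge alone: the more protons, the stronger the pull on the same electron cloud, and the smaller the ion.
Nuclear charges: Al³⁺ (Z=13), Mg²⁺ (Z=12), Na⁺ (Z=11), F⁻ (Z=9), O²⁻ (Z=8).
Smallest to largest: Al³⁺ < Mg²⁺ < Na⁺ < F⁻ < O²⁻.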